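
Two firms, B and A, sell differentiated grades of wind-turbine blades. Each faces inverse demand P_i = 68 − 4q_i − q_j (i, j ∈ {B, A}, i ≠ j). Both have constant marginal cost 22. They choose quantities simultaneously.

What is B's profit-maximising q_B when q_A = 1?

Firm B's profit: π = q_B(68 − 4q_B − q_A) − 22q_B.
∂π/∂q_B = 46 − 8q_B − q_A = 0 ⇒ q_B = 5.75 − 0.125q_A.
At q_A = 1: q_B = 5.75 − 0.125·1 = 5.625.

5.625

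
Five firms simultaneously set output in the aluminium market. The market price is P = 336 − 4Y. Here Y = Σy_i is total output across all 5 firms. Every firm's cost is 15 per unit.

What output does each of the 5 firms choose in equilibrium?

13.375

A representative firm's profit is π_i = y_i(336 − 4Y) − 15y_i, with Y = y_i + Σ_{j≠i} y_j.
First-order condition: 321 − 8y_i − 4Σ_{j≠i} y_j = 0.
In a symmetric equilibrium every firm chooses the same y, so Σ_{j≠i} y_j = 4y. The condition becomes 321 − 24y = 0, giving y = 321/24 = 13.375.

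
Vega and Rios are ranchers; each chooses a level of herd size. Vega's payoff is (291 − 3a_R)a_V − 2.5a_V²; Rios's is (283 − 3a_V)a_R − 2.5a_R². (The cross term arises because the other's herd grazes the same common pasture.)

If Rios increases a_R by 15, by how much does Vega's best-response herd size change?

Expanding Vega's payoff: 291a_V − 3a_Ra_V − 2.5a_V².
∂π/∂a_V = 291 − 3a_R − 5a_V = 0, so a_V = 58.2 − 0.6a_R.
The reaction-function slope is −0.6, so a 15-unit rise in a_R moves a_V by −0.6 × 15 = −9. Vega's best response falls — the actions are strategic substitutes.

-9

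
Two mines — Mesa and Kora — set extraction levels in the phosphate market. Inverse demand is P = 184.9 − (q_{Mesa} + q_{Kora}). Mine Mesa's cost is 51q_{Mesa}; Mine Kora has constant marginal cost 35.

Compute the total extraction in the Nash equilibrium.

Mine Mesa's profit: π = q_{Mesa}(184.9 − (q_{Mesa} + q_{Kora})) − 51q_{Mesa}.
∂π/∂q_{Mesa} = 133.9 − 2q_{Mesa} − q_{Kora} = 0, so q_{Mesa} = 66.95 − 0.5q_{Kora}.
By the same steps for Kora: q_{Kora} = 74.95 − 0.5q_{Mesa}.
Plugging q_{Kora} into Mesa's best response: q_{Mesa} = 66.95 − 0.5(74.95 − 0.5q_{Mesa}) ⇒ 0.75q_{Mesa} = 29.475, so q_{Mesa} = 39.3.
Then q_{Kora} = 74.95 − 0.5·39.3 = 55.3.
Total extraction: 39.3 + 55.3 = 94.6.

94.6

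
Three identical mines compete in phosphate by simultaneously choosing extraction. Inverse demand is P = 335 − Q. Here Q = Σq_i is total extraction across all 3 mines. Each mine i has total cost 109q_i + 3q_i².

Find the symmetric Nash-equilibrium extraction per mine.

A representative mine's profit is π_i = q_i(335 − Q) − 109q_i − 3q_i², with Q = q_i + Σ_{j≠i} q_j.
First-order condition: 226 − 8q_i − Σ_{j≠i} q_j = 0.
In a symmetric equilibrium every mine chooses the same q, so Σ_{j≠i} q_j = 2q. The condition becomes 226 − 10q = 0, giving q = 226/10 = 22.6.

22.6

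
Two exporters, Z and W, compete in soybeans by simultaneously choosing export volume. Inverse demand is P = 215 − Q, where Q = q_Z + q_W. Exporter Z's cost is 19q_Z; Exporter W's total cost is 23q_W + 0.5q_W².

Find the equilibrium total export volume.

116.8

Exporter Z's profit: π = q_Z(215 − (q_Z + q_W)) − 19q_Z.
∂π/∂q_Z = 196 − 2q_Z − q_W = 0, so q_Z = 98 − 0.5q_W.
For W: ∂π/∂q_W = 192 − 3q_W − q_Z = 0 ⇒ q_W = 64 − (1/3)q_Z.
Plugging q_W into Z's best response: q_Z = 98 − 0.5(64 − (1/3)q_Z) ⇒ (5/6)q_Z = 66, so q_Z = 79.2.
Then q_W = 64 − (1/3)·79.2 = 37.6.
Total export volume: 79.2 + 37.6 = 116.8.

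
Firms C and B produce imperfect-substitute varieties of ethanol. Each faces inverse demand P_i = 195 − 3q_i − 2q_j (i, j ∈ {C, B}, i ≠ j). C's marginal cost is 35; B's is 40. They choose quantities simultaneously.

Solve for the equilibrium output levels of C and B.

20.3125, 19.0625

Firm C's profit: π = q_C(195 − 3q_C − 2q_B) − 35q_C.
∂π/∂q_C = 160 − 6q_C − 2q_B = 0 ⇒ q_C = 80/3 − (1/3)q_B.
Similarly q_B = 155/6 − (1/3)q_C.
Plugging q_B into C's best response: q_C = 80/3 − (1/3)(155/6 − (1/3)q_C) ⇒ (8/9)q_C = 325/18, so q_C = 20.3125.
Then q_B = 155/6 − (1/3)·20.3125 = 19.0625.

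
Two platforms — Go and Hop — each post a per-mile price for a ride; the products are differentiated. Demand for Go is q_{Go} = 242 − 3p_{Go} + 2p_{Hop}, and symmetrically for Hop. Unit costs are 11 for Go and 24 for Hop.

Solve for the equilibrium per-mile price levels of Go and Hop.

Go's profit: π = (p_{Go} − 11)(242 − 3p_{Go} + 2p_{Hop}).
∂π/∂p_{Go} = 275 − 6p_{Go} + 2p_{Hop} = 0 ⇒ p_{Go} = 275/6 + (1/3)p_{Hop}.
Similarly p_{Hop} = 157/3 + (1/3)p_{Go}.
Substituting the second reaction function into the first: p_{Go} = 275/6 + (1/3)(157/3 + (1/3)p_{Go}), which gives (8/9)p_{Go} = 1139/18 ⇒ p_{Go} = 71.1875.
Then p_{Hop} = 157/3 + (1/3)·71.1875 = 76.0625.

71.1875, 76.0625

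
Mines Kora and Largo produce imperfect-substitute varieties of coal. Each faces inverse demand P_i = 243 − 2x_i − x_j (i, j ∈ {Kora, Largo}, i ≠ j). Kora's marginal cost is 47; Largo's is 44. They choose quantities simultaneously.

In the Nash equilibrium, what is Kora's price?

Mine Kora's profit: π = x_{Kora}(243 − 2x_{Kora} − x_{Largo}) − 47x_{Kora}.
∂π/∂x_{Kora} = 196 − 4x_{Kora} − x_{Largo} = 0 ⇒ x_{Kora} = 49 − 0.25x_{Largo}.
Similarly x_{Largo} = 49.75 − 0.25x_{Kora}.
Plugging x_{Largo} into Kora's best response: x_{Kora} = 49 − 0.25(49.75 − 0.25x_{Kora}) ⇒ 0.9375x_{Kora} = 36.5625, so x_{Kora} = 39.
Then x_{Largo} = 49.75 − 0.25·39 = 40.
P_{Kora} = 243 − 2·39 − 40 = 125.

125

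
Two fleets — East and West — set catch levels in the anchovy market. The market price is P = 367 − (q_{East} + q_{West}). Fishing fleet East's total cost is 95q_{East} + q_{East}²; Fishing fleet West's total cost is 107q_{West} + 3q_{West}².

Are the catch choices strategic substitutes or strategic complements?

Fishing fleet East's profit: π = q_{East}(367 − (q_{East} + q_{West})) − 95q_{East} − q_{East}².
∂π/∂q_{East} = 272 − 4q_{East} − q_{West} = 0, so q_{East} = 68 − 0.25q_{West}.
The best-response slope dq_{East}/dq_{West} = −0.25 < 0: the reaction function is downward-sloping, so the choices are strategic substitutes.

strategic substitutes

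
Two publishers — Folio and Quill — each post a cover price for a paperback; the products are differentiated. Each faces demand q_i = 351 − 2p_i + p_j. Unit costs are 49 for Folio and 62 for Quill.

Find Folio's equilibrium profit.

Folio's profit: π = (p_{Folio} − 49)(351 − 2p_{Folio} + p_{Quill}).
∂π/∂p_{Folio} = 449 − 4p_{Folio} + p_{Quill} = 0 ⇒ p_{Folio} = 112.25 + 0.25p_{Quill}.
Similarly p_{Quill} = 118.75 + 0.25p_{Folio}.
Solving the two reaction functions simultaneously: (1 − (0.25)(0.25))p_{Folio} = 112.25 + 0.25·118.75, so 0.9375p_{Folio} = 141.9375 and p_{Folio} = 151.4.
Then p_{Quill} = 118.75 + 0.25·151.4 = 156.6.
q_{Folio} = 351 − 2·151.4 + 156.6 = 204.8.
Profit = (151.4 − 49)·204.8 = 20971.52.

20971.52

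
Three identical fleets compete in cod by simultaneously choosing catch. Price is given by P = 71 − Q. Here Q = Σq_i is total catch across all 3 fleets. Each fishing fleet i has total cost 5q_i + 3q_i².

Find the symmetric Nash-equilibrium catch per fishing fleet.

6.6

A representative fishing fleet's profit is π_i = q_i(71 − Q) − 5q_i − 3q_i², with Q = q_i + Σ_{j≠i} q_j.
First-order condition: 66 − 8q_i − Σ_{j≠i} q_j = 0.
Imposing symmetry (q_j = q for all j) turns Σ_{j≠i} q_j into 2q, so 66 = 10q and q = 6.6.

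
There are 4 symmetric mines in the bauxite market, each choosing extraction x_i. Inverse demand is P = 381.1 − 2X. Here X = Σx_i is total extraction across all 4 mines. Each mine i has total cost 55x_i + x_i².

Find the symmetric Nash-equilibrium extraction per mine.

A representative mine's profit is π_i = x_i(381.1 − 2X) − 55x_i − x_i², with X = x_i + Σ_{j≠i} x_j.
First-order condition: 326.1 − 6x_i − 2Σ_{j≠i} x_j = 0.
Imposing symmetry (x_j = x for all j) turns Σ_{j≠i} x_j into 3x, so 326.1 = 12x and x = 27.175.

27.175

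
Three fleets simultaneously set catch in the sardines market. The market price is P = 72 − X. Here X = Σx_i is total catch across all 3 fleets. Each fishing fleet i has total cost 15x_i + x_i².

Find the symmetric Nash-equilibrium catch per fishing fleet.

9.5

A representative fishing fleet's profit is π_i = x_i(72 − X) − 15x_i − x_i², with X = x_i + Σ_{j≠i} x_j.
First-order condition: 57 − 4x_i − Σ_{j≠i} x_j = 0.
Imposing symmetry (x_j = x for all j) turns Σ_{j≠i} x_j into 2x, so 57 = 6x and x = 9.5.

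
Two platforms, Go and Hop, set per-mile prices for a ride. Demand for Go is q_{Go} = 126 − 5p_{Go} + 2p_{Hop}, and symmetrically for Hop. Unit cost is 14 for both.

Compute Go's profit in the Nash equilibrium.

551.25

Go's profit: π = (p_{Go} − 14)(126 − 5p_{Go} + 2p_{Hop}).
∂π/∂p_{Go} = 196 − 10p_{Go} + 2p_{Hop} = 0 ⇒ p_{Go} = 19.6 + 0.2p_{Hop}.
Setting p_{Go} = p_{Hop} in the reaction function: p_{Go} = 19.6 + 0.2p_{Go}, so p_{Go} = 19.6 / 0.8 = 24.5.
q_{Go} = 126 − 5·24.5 + 2·24.5 = 52.5.
Profit = (24.5 − 14)·52.5 = 551.25.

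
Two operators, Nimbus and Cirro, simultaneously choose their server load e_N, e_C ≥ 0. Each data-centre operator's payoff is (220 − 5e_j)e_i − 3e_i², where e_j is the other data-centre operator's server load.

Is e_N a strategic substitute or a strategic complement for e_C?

strategic substitutes

Nimbus's payoff is (220 − 5e_C)e_N − 3e_N².
∂π/∂e_N = 220 − 5e_C − 6e_N = 0, so e_N = 110/3 − (5/6)e_C.
The best-response slope de_N/de_C = −5/6 < 0: the reaction function is downward-sloping, so the choices are strategic substitutes.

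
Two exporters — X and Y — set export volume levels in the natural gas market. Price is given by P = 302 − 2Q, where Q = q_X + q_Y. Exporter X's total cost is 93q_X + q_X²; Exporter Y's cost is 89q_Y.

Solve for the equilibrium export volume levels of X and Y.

Exporter X's profit: π = q_X(302 − 2(q_X + q_Y)) − 93q_X − q_X².
∂π/∂q_X = 209 − 6q_X − 2q_Y = 0, so q_X = 209/6 − (1/3)q_Y.
For Y: ∂π/∂q_Y = 213 − 4q_Y − 2q_X = 0 ⇒ q_Y = 53.25 − 0.5q_X.
Solving the two reaction functions simultaneously: (1 − (−1/3)(−0.5))q_X = 209/6 − (1/3)·53.25, so (5/6)q_X = 205/12 and q_X = 20.5.
Then q_Y = 53.25 − 0.5·20.5 = 43.

20.5, 43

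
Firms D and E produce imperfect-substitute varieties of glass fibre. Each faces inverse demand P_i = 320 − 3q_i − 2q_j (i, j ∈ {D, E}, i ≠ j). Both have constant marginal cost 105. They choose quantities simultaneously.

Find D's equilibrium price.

185.625

Firm D's profit: π = q_D(320 − 3q_D − 2q_E) − 105q_D.
∂π/∂q_D = 215 − 6q_D − 2q_E = 0 ⇒ q_D = 215/6 − (1/3)q_E.
The game is symmetric, so in equilibrium q_E = q_D: the reaction function gives (4/3)q_D = 215/6, hence q_D = 26.875.
P_D = 320 − 3·26.875 − 2·26.875 = 185.625.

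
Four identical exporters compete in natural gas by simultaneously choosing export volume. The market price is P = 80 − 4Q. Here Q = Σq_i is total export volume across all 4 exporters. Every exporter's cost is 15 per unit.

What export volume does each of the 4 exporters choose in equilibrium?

A representative exporter's profit is π_i = q_i(80 − 4Q) − 15q_i, with Q = q_i + Σ_{j≠i} q_j.
First-order condition: 65 − 8q_i − 4Σ_{j≠i} q_j = 0.
Imposing symmetry (q_j = q for all j) turns Σ_{j≠i} q_j into 3q, so 65 = 20q and q = 3.25.

3.25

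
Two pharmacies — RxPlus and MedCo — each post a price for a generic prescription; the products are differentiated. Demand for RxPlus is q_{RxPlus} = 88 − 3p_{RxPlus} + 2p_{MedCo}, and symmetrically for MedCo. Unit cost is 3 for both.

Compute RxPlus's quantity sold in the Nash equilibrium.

63.75

RxPlus's profit: π = (p_{RxPlus} − 3)(88 − 3p_{RxPlus} + 2p_{MedCo}).
∂π/∂p_{RxPlus} = 97 − 6p_{RxPlus} + 2p_{MedCo} = 0 ⇒ p_{RxPlus} = 97/6 + (1/3)p_{MedCo}.
By symmetry p_{MedCo} = p_{RxPlus}; substituting into the reaction function, (2/3)p_{RxPlus} = 97/6 and p_{RxPlus} = 24.25.
q_{RxPlus} = 88 − 3·24.25 + 2·24.25 = 63.75.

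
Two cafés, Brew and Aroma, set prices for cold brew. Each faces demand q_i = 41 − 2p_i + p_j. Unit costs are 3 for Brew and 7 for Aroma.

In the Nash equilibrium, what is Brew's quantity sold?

26.4

Brew's profit: π = (p_{Brew} − 3)(41 − 2p_{Brew} + p_{Aroma}).
∂π/∂p_{Brew} = 47 − 4p_{Brew} + p_{Aroma} = 0 ⇒ p_{Brew} = 11.75 + 0.25p_{Aroma}.
Similarly p_{Aroma} = 13.75 + 0.25p_{Brew}.
Plugging p_{Aroma} into Brew's best response: p_{Brew} = 11.75 + 0.25(13.75 + 0.25p_{Brew}) ⇒ 0.9375p_{Brew} = 15.1875, so p_{Brew} = 16.2.
Then p_{Aroma} = 13.75 + 0.25·16.2 = 17.8.
q_{Brew} = 41 − 2·16.2 + 17.8 = 26.4.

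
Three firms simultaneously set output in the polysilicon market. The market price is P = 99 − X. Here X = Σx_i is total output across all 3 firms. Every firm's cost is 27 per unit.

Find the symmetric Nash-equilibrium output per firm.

18

A representative firm's profit is π_i = x_i(99 − X) − 27x_i, with X = x_i + Σ_{j≠i} x_j.
First-order condition: 72 − 2x_i − Σ_{j≠i} x_j = 0.
Imposing symmetry (x_j = x for all j) turns Σ_{j≠i} x_j into 2x, so 72 = 4x and x = 18.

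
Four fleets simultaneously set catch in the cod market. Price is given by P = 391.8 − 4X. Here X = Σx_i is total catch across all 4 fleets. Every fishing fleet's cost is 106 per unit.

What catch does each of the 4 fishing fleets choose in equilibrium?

14.29

A representative fishing fleet's profit is π_i = x_i(391.8 − 4X) − 106x_i, with X = x_i + Σ_{j≠i} x_j.
First-order condition: 285.8 − 8x_i − 4Σ_{j≠i} x_j = 0.
In a symmetric equilibrium every fishing fleet chooses the same x, so Σ_{j≠i} x_j = 3x. The condition becomes 285.8 − 20x = 0, giving x = 285.8/20 = 14.29.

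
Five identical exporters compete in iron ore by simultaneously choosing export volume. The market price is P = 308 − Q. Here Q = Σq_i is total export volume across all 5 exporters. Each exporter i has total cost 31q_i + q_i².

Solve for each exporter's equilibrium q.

34.625

A representative exporter's profit is π_i = q_i(308 − Q) − 31q_i − q_i², with Q = q_i + Σ_{j≠i} q_j.
First-order condition: 277 − 4q_i − Σ_{j≠i} q_j = 0.
With identical exporters, set every q_j = q: then 277 − 4q − 4q = 0, i.e. q = 277/8 = 34.625.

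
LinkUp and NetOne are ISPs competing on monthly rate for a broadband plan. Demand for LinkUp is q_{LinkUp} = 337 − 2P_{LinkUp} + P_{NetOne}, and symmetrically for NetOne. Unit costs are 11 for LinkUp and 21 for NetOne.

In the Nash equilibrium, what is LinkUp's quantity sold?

LinkUp's profit: π = (P_{LinkUp} − 11)(337 − 2P_{LinkUp} + P_{NetOne}).
∂π/∂P_{LinkUp} = 359 − 4P_{LinkUp} + P_{NetOne} = 0 ⇒ P_{LinkUp} = 89.75 + 0.25P_{NetOne}.
Similarly P_{NetOne} = 94.75 + 0.25P_{LinkUp}.
Substituting the second reaction function into the first: P_{LinkUp} = 89.75 + 0.25(94.75 + 0.25P_{LinkUp}), which gives 0.9375P_{LinkUp} = 113.4375 ⇒ P_{LinkUp} = 121.
Then P_{NetOne} = 94.75 + 0.25·121 = 125.
q_{LinkUp} = 337 − 2·121 + 125 = 220.

220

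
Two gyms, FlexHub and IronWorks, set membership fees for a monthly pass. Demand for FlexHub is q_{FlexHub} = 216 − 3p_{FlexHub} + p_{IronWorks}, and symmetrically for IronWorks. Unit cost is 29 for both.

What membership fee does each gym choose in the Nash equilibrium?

FlexHub's profit: π = (p_{FlexHub} − 29)(216 − 3p_{FlexHub} + p_{IronWorks}).
∂π/∂p_{FlexHub} = 303 − 6p_{FlexHub} + p_{IronWorks} = 0 ⇒ p_{FlexHub} = 50.5 + (1/6)p_{IronWorks}.
By symmetry p_{IronWorks} = p_{FlexHub}; substituting into the reaction function, (5/6)p_{FlexHub} = 50.5 and p_{FlexHub} = 60.6.

60.6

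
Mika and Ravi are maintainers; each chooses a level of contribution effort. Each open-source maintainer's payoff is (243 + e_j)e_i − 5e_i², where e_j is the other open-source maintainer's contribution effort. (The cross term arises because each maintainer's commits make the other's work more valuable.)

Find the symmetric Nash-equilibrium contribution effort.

27

Mika's payoff is (243 + e_R)e_M − 5e_M².
∂π/∂e_M = 243 + e_R − 10e_M = 0, so e_M = 24.3 + 0.1e_R.
By symmetry e_R = e_M; substituting into the reaction function, 0.9e_M = 24.3 and e_M = 27.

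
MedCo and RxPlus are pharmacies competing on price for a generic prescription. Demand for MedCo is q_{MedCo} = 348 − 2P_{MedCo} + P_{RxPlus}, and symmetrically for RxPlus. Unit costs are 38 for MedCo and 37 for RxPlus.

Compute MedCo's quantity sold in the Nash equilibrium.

MedCo's profit: π = (P_{MedCo} − 38)(348 − 2P_{MedCo} + P_{RxPlus}).
∂π/∂P_{MedCo} = 424 − 4P_{MedCo} + P_{RxPlus} = 0 ⇒ P_{MedCo} = 106 + 0.25P_{RxPlus}.
Similarly P_{RxPlus} = 105.5 + 0.25P_{MedCo}.
Substituting the second reaction function into the first: P_{MedCo} = 106 + 0.25(105.5 + 0.25P_{MedCo}), which gives 0.9375P_{MedCo} = 132.375 ⇒ P_{MedCo} = 141.2.
Then P_{RxPlus} = 105.5 + 0.25·141.2 = 140.8.
q_{MedCo} = 348 − 2·141.2 + 140.8 = 206.4.

206.4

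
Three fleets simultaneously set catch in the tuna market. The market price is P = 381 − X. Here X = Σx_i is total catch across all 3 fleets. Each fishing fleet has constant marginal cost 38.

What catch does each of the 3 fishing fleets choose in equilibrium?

A representative fishing fleet's profit is π_i = x_i(381 − X) − 38x_i, with X = x_i + Σ_{j≠i} x_j.
First-order condition: 343 − 2x_i − Σ_{j≠i} x_j = 0.
Imposing symmetry (x_j = x for all j) turns Σ_{j≠i} x_j into 2x, so 343 = 4x and x = 85.75.

85.75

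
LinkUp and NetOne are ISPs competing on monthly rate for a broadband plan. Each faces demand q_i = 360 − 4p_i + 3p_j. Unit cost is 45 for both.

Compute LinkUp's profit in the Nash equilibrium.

LinkUp's profit: π = (p_{LinkUp} − 45)(360 − 4p_{LinkUp} + 3p_{NetOne}).
∂π/∂p_{LinkUp} = 540 − 8p_{LinkUp} + 3p_{NetOne} = 0 ⇒ p_{LinkUp} = 67.5 + 0.375p_{NetOne}.
By symmetry p_{NetOne} = p_{LinkUp}; substituting into the reaction function, 0.625p_{LinkUp} = 67.5 and p_{LinkUp} = 108.
q_{LinkUp} = 360 − 4·108 + 3·108 = 252.
Profit = (108 − 45)·252 = 15876.

15876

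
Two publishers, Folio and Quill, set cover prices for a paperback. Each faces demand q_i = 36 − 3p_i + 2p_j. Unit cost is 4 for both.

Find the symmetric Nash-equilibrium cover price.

12

Folio's profit: π = (p_{Folio} − 4)(36 − 3p_{Folio} + 2p_{Quill}).
∂π/∂p_{Folio} = 48 − 6p_{Folio} + 2p_{Quill} = 0 ⇒ p_{Folio} = 8 + (1/3)p_{Quill}.
By symmetry p_{Quill} = p_{Folio}; substituting into the reaction function, (2/3)p_{Folio} = 8 and p_{Folio} = 12.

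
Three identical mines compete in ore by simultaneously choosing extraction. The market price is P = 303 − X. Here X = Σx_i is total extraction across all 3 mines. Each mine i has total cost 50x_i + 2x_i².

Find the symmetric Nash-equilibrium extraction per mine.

31.625

A representative mine's profit is π_i = x_i(303 − X) − 50x_i − 2x_i², with X = x_i + Σ_{j≠i} x_j.
First-order condition: 253 − 6x_i − Σ_{j≠i} x_j = 0.
With identical mines, set every x_j = x: then 253 − 6x − 2x = 0, i.e. x = 253/8 = 31.625.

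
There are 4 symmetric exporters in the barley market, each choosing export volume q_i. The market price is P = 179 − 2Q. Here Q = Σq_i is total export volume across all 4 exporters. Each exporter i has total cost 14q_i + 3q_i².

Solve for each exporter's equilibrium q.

10.3125

A representative exporter's profit is π_i = q_i(179 − 2Q) − 14q_i − 3q_i², with Q = q_i + Σ_{j≠i} q_j.
First-order condition: 165 − 10q_i − 2Σ_{j≠i} q_j = 0.
In a symmetric equilibrium every exporter chooses the same q, so Σ_{j≠i} q_j = 3q. The condition becomes 165 − 16q = 0, giving q = 165/16 = 10.3125.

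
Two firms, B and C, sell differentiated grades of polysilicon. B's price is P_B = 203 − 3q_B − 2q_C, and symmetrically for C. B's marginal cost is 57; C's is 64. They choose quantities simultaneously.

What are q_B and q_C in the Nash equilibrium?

Firm B's profit: π = q_B(203 − 3q_B − 2q_C) − 57q_B.
∂π/∂q_B = 146 − 6q_B − 2q_C = 0 ⇒ q_B = 73/3 − (1/3)q_C.
Similarly q_C = 139/6 − (1/3)q_B.
Substituting the second reaction function into the first: q_B = 73/3 − (1/3)(139/6 − (1/3)q_B), which gives (8/9)q_B = 299/18 ⇒ q_B = 18.6875.
Then q_C = 139/6 − (1/3)·18.6875 = 16.9375.

18.6875, 16.9375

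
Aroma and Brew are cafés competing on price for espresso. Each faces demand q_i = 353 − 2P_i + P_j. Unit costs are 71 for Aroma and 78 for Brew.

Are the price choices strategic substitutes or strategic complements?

Aroma's profit: π = (P_{Aroma} − 71)(353 − 2P_{Aroma} + P_{Brew}).
∂π/∂P_{Aroma} = 495 − 4P_{Aroma} + P_{Brew} = 0 ⇒ P_{Aroma} = 123.75 + 0.25P_{Brew}.
The best-response slope dP_{Aroma}/dP_{Brew} = 0.25 > 0: the reaction function is upward-sloping, so the choices are strategic complements.

strategic complements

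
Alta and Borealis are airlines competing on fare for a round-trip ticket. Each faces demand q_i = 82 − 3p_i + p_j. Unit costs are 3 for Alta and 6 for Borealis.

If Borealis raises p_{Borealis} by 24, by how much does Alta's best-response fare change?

Alta's profit: π = (p_{Alta} − 3)(82 − 3p_{Alta} + p_{Borealis}).
∂π/∂p_{Alta} = 91 − 6p_{Alta} + p_{Borealis} = 0 ⇒ p_{Alta} = 91/6 + (1/6)p_{Borealis}.
The reaction-function slope is 1/6, so a 24-unit rise in p_{Borealis} moves p_{Alta} by 1/6 × 24 = 4. Alta's best response rises — the actions are strategic complements.

4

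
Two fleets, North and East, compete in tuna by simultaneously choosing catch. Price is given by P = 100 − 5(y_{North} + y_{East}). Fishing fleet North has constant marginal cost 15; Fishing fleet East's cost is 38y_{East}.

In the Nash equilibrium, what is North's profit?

Fishing fleet North's profit: π = y_{North}(100 − 5(y_{North} + y_{East})) − 15y_{North}.
∂π/∂y_{North} = 85 − 10y_{North} − 5y_{East} = 0, so y_{North} = 8.5 − 0.5y_{East}.
By the same steps for East: y_{East} = 6.2 − 0.5y_{North}.
Solving the two reaction functions simultaneously: (1 − (−0.5)(−0.5))y_{North} = 8.5 − 0.5·6.2, so 0.75y_{North} = 5.4 and y_{North} = 7.2.
Then y_{East} = 6.2 − 0.5·7.2 = 2.6.
Price P = 100 − 5·9.8 = 51.
North's profit: (51 − 15)·7.2 = 259.2.

259.2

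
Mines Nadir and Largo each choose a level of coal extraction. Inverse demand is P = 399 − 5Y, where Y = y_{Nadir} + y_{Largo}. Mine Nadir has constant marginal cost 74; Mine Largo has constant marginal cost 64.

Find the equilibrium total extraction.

Mine Nadir's profit: π = y_{Nadir}(399 − 5(y_{Nadir} + y_{Largo})) − 74y_{Nadir}.
∂π/∂y_{Nadir} = 325 − 10y_{Nadir} − 5y_{Largo} = 0, so y_{Nadir} = 32.5 − 0.5y_{Largo}.
By the same steps for Largo: y_{Largo} = 33.5 − 0.5y_{Nadir}.
Solving the two reaction functions simultaneously: (1 − (−0.5)(−0.5))y_{Nadir} = 32.5 − 0.5·33.5, so 0.75y_{Nadir} = 15.75 and y_{Nadir} = 21.
Then y_{Largo} = 33.5 − 0.5·21 = 23.
Total extraction: 21 + 23 = 44.

44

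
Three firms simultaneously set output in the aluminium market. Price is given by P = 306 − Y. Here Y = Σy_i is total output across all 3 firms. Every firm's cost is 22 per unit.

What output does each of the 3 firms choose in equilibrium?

A representative firm's profit is π_i = y_i(306 − Y) − 22y_i, with Y = y_i + Σ_{j≠i} y_j.
First-order condition: 284 − 2y_i − Σ_{j≠i} y_j = 0.
In a symmetric equilibrium every firm chooses the same y, so Σ_{j≠i} y_j = 2y. The condition becomes 284 − 4y = 0, giving y = 284/4 = 71.

71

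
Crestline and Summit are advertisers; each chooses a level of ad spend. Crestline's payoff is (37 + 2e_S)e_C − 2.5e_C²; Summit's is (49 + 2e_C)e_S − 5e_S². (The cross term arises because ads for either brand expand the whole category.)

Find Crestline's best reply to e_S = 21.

Expanding Crestline's payoff: 37e_C + 2e_Se_C − 2.5e_C².
∂π/∂e_C = 37 + 2e_S − 5e_C = 0, so e_C = 7.4 + 0.4e_S.
At e_S = 21: e_C = 7.4 + 0.4·21 = 15.8.

15.8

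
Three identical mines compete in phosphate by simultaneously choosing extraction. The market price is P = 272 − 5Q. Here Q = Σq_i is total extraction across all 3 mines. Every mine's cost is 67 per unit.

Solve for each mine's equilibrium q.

A representative mine's profit is π_i = q_i(272 − 5Q) − 67q_i, with Q = q_i + Σ_{j≠i} q_j.
First-order condition: 205 − 10q_i − 5Σ_{j≠i} q_j = 0.
With identical mines, set every q_j = q: then 205 − 10q − 10q = 0, i.e. q = 205/20 = 10.25.

10.25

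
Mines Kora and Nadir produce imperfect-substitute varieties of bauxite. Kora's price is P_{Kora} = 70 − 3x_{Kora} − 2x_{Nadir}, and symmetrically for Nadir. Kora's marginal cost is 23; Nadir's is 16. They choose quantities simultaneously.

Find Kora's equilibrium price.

39.3125

Mine Kora's profit: π = x_{Kora}(70 − 3x_{Kora} − 2x_{Nadir}) − 23x_{Kora}.
∂π/∂x_{Kora} = 47 − 6x_{Kora} − 2x_{Nadir} = 0 ⇒ x_{Kora} = 47/6 − (1/3)x_{Nadir}.
Similarly x_{Nadir} = 9 − (1/3)x_{Kora}.
Plugging x_{Nadir} into Kora's best response: x_{Kora} = 47/6 − (1/3)(9 − (1/3)x_{Kora}) ⇒ (8/9)x_{Kora} = 29/6, so x_{Kora} = 5.4375.
Then x_{Nadir} = 9 − (1/3)·5.4375 = 7.1875.
P_{Kora} = 70 − 3·5.4375 − 2·7.1875 = 39.3125.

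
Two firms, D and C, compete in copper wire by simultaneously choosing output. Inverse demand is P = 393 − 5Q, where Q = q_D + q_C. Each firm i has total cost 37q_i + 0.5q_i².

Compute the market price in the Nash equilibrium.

170.5

Firm D's profit: π = q_D(393 − 5(q_D + q_C)) − 37q_D − 0.5q_D².
∂π/∂q_D = 356 − 11q_D − 5q_C = 0, so q_D = 356/11 − (5/11)q_C.
Setting q_D = q_C in the reaction function: q_D = 356/11 − (5/11)q_D, so q_D = (356/11) / (16/11) = 22.25.
Equilibrium price: P = 393 − 5·44.5 = 170.5.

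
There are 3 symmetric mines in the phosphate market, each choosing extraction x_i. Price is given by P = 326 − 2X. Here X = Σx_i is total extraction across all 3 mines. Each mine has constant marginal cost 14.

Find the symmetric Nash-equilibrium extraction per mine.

39

A representative mine's profit is π_i = x_i(326 − 2X) − 14x_i, with X = x_i + Σ_{j≠i} x_j.
First-order condition: 312 − 4x_i − 2Σ_{j≠i} x_j = 0.
With identical mines, set every x_j = x: then 312 − 4x − 4x = 0, i.e. x = 312/8 = 39.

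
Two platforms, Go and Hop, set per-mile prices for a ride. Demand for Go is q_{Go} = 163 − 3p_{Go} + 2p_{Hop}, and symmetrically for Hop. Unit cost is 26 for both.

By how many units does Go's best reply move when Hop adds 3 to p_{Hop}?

1

Go's profit: π = (p_{Go} − 26)(163 − 3p_{Go} + 2p_{Hop}).
∂π/∂p_{Go} = 241 − 6p_{Go} + 2p_{Hop} = 0 ⇒ p_{Go} = 241/6 + (1/3)p_{Hop}.
The reaction-function slope is 1/3, so a 3-unit rise in p_{Hop} moves p_{Go} by 1/3 × 3 = 1. Go's best response rises — the actions are strategic complements.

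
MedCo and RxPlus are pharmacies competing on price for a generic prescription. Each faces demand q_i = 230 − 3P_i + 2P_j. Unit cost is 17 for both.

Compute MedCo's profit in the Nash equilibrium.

MedCo's profit: π = (P_{MedCo} − 17)(230 − 3P_{MedCo} + 2P_{RxPlus}).
∂π/∂P_{MedCo} = 281 − 6P_{MedCo} + 2P_{RxPlus} = 0 ⇒ P_{MedCo} = 281/6 + (1/3)P_{RxPlus}.
The game is symmetric, so in equilibrium P_{RxPlus} = P_{MedCo}: the reaction function gives (2/3)P_{MedCo} = 281/6, hence P_{MedCo} = 70.25.
q_{MedCo} = 230 − 3·70.25 + 2·70.25 = 159.75.
Profit = (70.25 − 17)·159.75 = 8506.6875.

8506.6875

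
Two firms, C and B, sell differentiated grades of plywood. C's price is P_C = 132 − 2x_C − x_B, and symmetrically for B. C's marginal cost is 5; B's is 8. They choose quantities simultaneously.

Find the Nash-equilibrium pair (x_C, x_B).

Firm C's profit: π = x_C(132 − 2x_C − x_B) − 5x_C.
∂π/∂x_C = 127 − 4x_C − x_B = 0 ⇒ x_C = 31.75 − 0.25x_B.
Similarly x_B = 31 − 0.25x_C.
Substituting the second reaction function into the first: x_C = 31.75 − 0.25(31 − 0.25x_C), which gives 0.9375x_C = 24 ⇒ x_C = 25.6.
Then x_B = 31 − 0.25·25.6 = 24.6.

25.6, 24.6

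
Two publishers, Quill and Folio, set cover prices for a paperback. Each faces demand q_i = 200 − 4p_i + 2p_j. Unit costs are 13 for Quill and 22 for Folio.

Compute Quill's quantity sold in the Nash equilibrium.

Quill's profit: π = (p_{Quill} − 13)(200 − 4p_{Quill} + 2p_{Folio}).
∂π/∂p_{Quill} = 252 − 8p_{Quill} + 2p_{Folio} = 0 ⇒ p_{Quill} = 31.5 + 0.25p_{Folio}.
Similarly p_{Folio} = 36 + 0.25p_{Quill}.
Solving the two reaction functions simultaneously: (1 − (0.25)(0.25))p_{Quill} = 31.5 + 0.25·36, so 0.9375p_{Quill} = 40.5 and p_{Quill} = 43.2.
Then p_{Folio} = 36 + 0.25·43.2 = 46.8.
q_{Quill} = 200 − 4·43.2 + 2·46.8 = 120.8.

120.8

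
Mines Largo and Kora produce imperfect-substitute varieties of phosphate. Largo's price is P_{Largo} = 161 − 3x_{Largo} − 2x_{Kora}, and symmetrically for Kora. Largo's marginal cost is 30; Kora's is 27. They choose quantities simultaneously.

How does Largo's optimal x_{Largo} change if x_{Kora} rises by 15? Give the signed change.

-5

Mine Largo's profit: π = x_{Largo}(161 − 3x_{Largo} − 2x_{Kora}) − 30x_{Largo}.
∂π/∂x_{Largo} = 131 − 6x_{Largo} − 2x_{Kora} = 0 ⇒ x_{Largo} = 131/6 − (1/3)x_{Kora}.
The reaction-function slope is −1/3, so a 15-unit rise in x_{Kora} moves x_{Largo} by −1/3 × 15 = −5. Largo's best response falls — the actions are strategic substitutes.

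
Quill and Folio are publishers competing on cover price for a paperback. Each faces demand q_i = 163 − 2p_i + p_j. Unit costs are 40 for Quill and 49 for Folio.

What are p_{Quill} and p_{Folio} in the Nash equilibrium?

Quill's profit: π = (p_{Quill} − 40)(163 − 2p_{Quill} + p_{Folio}).
∂π/∂p_{Quill} = 243 − 4p_{Quill} + p_{Folio} = 0 ⇒ p_{Quill} = 60.75 + 0.25p_{Folio}.
Similarly p_{Folio} = 65.25 + 0.25p_{Quill}.
Substituting the second reaction function into the first: p_{Quill} = 60.75 + 0.25(65.25 + 0.25p_{Quill}), which gives 0.9375p_{Quill} = 77.0625 ⇒ p_{Quill} = 82.2.
Then p_{Folio} = 65.25 + 0.25·82.2 = 85.8.

82.2, 85.8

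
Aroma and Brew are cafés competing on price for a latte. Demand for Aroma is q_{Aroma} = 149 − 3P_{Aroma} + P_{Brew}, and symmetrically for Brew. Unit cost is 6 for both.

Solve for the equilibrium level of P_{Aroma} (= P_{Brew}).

33.4

Aroma's profit: π = (P_{Aroma} − 6)(149 − 3P_{Aroma} + P_{Brew}).
∂π/∂P_{Aroma} = 167 − 6P_{Aroma} + P_{Brew} = 0 ⇒ P_{Aroma} = 167/6 + (1/6)P_{Brew}.
The game is symmetric, so in equilibrium P_{Brew} = P_{Aroma}: the reaction function gives (5/6)P_{Aroma} = 167/6, hence P_{Aroma} = 33.4.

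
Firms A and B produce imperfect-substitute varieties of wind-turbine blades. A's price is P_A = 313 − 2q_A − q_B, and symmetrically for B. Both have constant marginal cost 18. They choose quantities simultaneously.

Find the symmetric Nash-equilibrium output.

59

Firm A's profit: π = q_A(313 − 2q_A − q_B) − 18q_A.
∂π/∂q_A = 295 − 4q_A − q_B = 0 ⇒ q_A = 73.75 − 0.25q_B.
The game is symmetric, so in equilibrium q_B = q_A: the reaction function gives 1.25q_A = 73.75, hence q_A = 59.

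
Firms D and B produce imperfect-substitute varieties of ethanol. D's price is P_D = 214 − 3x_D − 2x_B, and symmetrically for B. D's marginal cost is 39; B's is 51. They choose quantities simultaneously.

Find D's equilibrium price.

Firm D's profit: π = x_D(214 − 3x_D − 2x_B) − 39x_D.
∂π/∂x_D = 175 − 6x_D − 2x_B = 0 ⇒ x_D = 175/6 − (1/3)x_B.
Similarly x_B = 163/6 − (1/3)x_D.
Plugging x_B into D's best response: x_D = 175/6 − (1/3)(163/6 − (1/3)x_D) ⇒ (8/9)x_D = 181/9, so x_D = 22.625.
Then x_B = 163/6 − (1/3)·22.625 = 19.625.
P_D = 214 − 3·22.625 − 2·19.625 = 106.875.

106.875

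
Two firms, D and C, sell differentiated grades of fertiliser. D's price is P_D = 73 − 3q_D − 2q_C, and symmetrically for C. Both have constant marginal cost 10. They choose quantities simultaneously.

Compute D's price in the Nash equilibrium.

Firm D's profit: π = q_D(73 − 3q_D − 2q_C) − 10q_D.
∂π/∂q_D = 63 − 6q_D − 2q_C = 0 ⇒ q_D = 10.5 − (1/3)q_C.
Setting q_D = q_C in the reaction function: q_D = 10.5 − (1/3)q_D, so q_D = 10.5 / (4/3) = 7.875.
P_D = 73 − 3·7.875 − 2·7.875 = 33.625.

33.625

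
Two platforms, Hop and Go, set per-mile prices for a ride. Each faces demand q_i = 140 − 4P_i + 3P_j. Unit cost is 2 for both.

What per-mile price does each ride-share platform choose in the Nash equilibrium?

Hop's profit: π = (P_{Hop} − 2)(140 − 4P_{Hop} + 3P_{Go}).
∂π/∂P_{Hop} = 148 − 8P_{Hop} + 3P_{Go} = 0 ⇒ P_{Hop} = 18.5 + 0.375P_{Go}.
Setting P_{Hop} = P_{Go} in the reaction function: P_{Hop} = 18.5 + 0.375P_{Hop}, so P_{Hop} = 18.5 / 0.625 = 29.6.

29.6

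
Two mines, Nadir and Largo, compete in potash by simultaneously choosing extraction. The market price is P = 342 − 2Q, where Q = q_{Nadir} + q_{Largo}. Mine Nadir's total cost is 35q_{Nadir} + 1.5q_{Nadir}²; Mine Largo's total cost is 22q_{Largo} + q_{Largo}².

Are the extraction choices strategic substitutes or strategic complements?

Mine Nadir's profit: π = q_{Nadir}(342 − 2(q_{Nadir} + q_{Largo})) − 35q_{Nadir} − 1.5q_{Nadir}².
∂π/∂q_{Nadir} = 307 − 7q_{Nadir} − 2q_{Largo} = 0, so q_{Nadir} = 307/7 − (2/7)q_{Largo}.
The best-response slope dq_{Nadir}/dq_{Largo} = −2/7 < 0: the reaction function is downward-sloping, so the choices are strategic substitutes.

strategic substitutes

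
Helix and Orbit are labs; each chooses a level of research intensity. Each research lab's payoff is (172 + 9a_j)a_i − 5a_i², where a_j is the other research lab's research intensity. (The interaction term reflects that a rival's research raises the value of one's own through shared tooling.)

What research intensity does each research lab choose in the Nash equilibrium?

Helix's payoff is (172 + 9a_O)a_H − 5a_H².
∂π/∂a_H = 172 + 9a_O − 10a_H = 0, so a_H = 17.2 + 0.9a_O.
By symmetry a_O = a_H; substituting into the reaction function, 0.1a_H = 17.2 and a_H = 172.

172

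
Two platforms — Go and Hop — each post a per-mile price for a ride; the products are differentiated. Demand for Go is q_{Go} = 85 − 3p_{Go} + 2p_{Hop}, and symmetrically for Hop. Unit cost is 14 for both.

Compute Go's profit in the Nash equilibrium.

945.1875

Go's profit: π = (p_{Go} − 14)(85 − 3p_{Go} + 2p_{Hop}).
∂π/∂p_{Go} = 127 − 6p_{Go} + 2p_{Hop} = 0 ⇒ p_{Go} = 127/6 + (1/3)p_{Hop}.
By symmetry p_{Hop} = p_{Go}; substituting into the reaction function, (2/3)p_{Go} = 127/6 and p_{Go} = 31.75.
q_{Go} = 85 − 3·31.75 + 2·31.75 = 53.25.
Profit = (31.75 − 14)·53.25 = 945.1875.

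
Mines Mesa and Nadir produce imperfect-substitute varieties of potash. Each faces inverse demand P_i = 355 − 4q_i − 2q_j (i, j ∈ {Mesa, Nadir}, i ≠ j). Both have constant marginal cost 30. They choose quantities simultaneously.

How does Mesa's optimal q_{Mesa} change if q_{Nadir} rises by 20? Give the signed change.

-5

Mine Mesa's profit: π = q_{Mesa}(355 − 4q_{Mesa} − 2q_{Nadir}) − 30q_{Mesa}.
∂π/∂q_{Mesa} = 325 − 8q_{Mesa} − 2q_{Nadir} = 0 ⇒ q_{Mesa} = 40.625 − 0.25q_{Nadir}.
The reaction-function slope is −0.25, so a 20-unit rise in q_{Nadir} moves q_{Mesa} by −0.25 × 20 = −5. Mesa's best response falls — the actions are strategic substitutes.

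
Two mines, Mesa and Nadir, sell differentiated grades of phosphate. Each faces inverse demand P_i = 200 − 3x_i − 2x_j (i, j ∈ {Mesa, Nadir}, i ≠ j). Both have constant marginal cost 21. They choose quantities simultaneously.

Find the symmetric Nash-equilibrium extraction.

Mine Mesa's profit: π = x_{Mesa}(200 − 3x_{Mesa} − 2x_{Nadir}) − 21x_{Mesa}.
∂π/∂x_{Mesa} = 179 − 6x_{Mesa} − 2x_{Nadir} = 0 ⇒ x_{Mesa} = 179/6 − (1/3)x_{Nadir}.
The game is symmetric, so in equilibrium x_{Nadir} = x_{Mesa}: the reaction function gives (4/3)x_{Mesa} = 179/6, hence x_{Mesa} = 22.375.

22.375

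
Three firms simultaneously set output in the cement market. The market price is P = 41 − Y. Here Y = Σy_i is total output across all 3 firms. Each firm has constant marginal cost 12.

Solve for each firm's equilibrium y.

7.25

A representative firm's profit is π_i = y_i(41 − Y) − 12y_i, with Y = y_i + Σ_{j≠i} y_j.
First-order condition: 29 − 2y_i − Σ_{j≠i} y_j = 0.
In a symmetric equilibrium every firm chooses the same y, so Σ_{j≠i} y_j = 2y. The condition becomes 29 − 4y = 0, giving y = 29/4 = 7.25.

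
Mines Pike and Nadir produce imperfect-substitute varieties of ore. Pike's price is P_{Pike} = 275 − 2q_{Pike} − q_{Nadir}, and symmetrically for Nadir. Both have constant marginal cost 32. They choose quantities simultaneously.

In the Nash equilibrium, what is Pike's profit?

Mine Pike's profit: π = q_{Pike}(275 − 2q_{Pike} − q_{Nadir}) − 32q_{Pike}.
∂π/∂q_{Pike} = 243 − 4q_{Pike} − q_{Nadir} = 0 ⇒ q_{Pike} = 60.75 − 0.25q_{Nadir}.
Setting q_{Pike} = q_{Nadir} in the reaction function: q_{Pike} = 60.75 − 0.25q_{Pike}, so q_{Pike} = 60.75 / 1.25 = 48.6.
P_{Pike} = 275 − 2·48.6 − 48.6 = 129.2.
Profit = (129.2 − 32)·48.6 = 4723.92.

4723.92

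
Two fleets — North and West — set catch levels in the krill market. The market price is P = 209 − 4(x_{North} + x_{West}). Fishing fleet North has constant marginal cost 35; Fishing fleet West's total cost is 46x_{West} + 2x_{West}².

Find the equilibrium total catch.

25.55

Fishing fleet North's profit: π = x_{North}(209 − 4(x_{North} + x_{West})) − 35x_{North}.
∂π/∂x_{North} = 174 − 8x_{North} − 4x_{West} = 0, so x_{North} = 21.75 − 0.5x_{West}.
For West: ∂π/∂x_{West} = 163 − 12x_{West} − 4x_{North} = 0 ⇒ x_{West} = 163/12 − (1/3)x_{North}.
Solving the two reaction functions simultaneously: (1 − (−0.5)(−1/3))x_{North} = 21.75 − 0.5·(163/12), so (5/6)x_{North} = 359/24 and x_{North} = 17.95.
Then x_{West} = 163/12 − (1/3)·17.95 = 7.6.
Total catch: 17.95 + 7.6 = 25.55.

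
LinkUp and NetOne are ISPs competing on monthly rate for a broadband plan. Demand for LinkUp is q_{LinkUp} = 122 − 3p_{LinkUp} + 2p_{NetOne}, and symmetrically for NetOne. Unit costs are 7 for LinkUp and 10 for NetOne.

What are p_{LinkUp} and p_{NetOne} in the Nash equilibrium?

LinkUp's profit: π = (p_{LinkUp} − 7)(122 − 3p_{LinkUp} + 2p_{NetOne}).
∂π/∂p_{LinkUp} = 143 − 6p_{LinkUp} + 2p_{NetOne} = 0 ⇒ p_{LinkUp} = 143/6 + (1/3)p_{NetOne}.
Similarly p_{NetOne} = 76/3 + (1/3)p_{LinkUp}.
Plugging p_{NetOne} into LinkUp's best response: p_{LinkUp} = 143/6 + (1/3)(76/3 + (1/3)p_{LinkUp}) ⇒ (8/9)p_{LinkUp} = 581/18, so p_{LinkUp} = 36.3125.
Then p_{NetOne} = 76/3 + (1/3)·36.3125 = 37.4375.

36.3125, 37.4375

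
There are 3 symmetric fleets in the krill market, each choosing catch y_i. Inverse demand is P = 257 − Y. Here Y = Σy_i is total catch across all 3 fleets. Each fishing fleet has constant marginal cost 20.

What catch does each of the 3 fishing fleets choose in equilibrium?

59.25

A representative fishing fleet's profit is π_i = y_i(257 − Y) − 20y_i, with Y = y_i + Σ_{j≠i} y_j.
First-order condition: 237 − 2y_i − Σ_{j≠i} y_j = 0.
Imposing symmetry (y_j = y for all j) turns Σ_{j≠i} y_j into 2y, so 237 = 4y and y = 59.25.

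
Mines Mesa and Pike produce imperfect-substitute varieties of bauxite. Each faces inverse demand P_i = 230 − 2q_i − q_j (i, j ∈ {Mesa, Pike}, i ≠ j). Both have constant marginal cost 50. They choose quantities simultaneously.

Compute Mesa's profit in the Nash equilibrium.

2592

Mine Mesa's profit: π = q_{Mesa}(230 − 2q_{Mesa} − q_{Pike}) − 50q_{Mesa}.
∂π/∂q_{Mesa} = 180 − 4q_{Mesa} − q_{Pike} = 0 ⇒ q_{Mesa} = 45 − 0.25q_{Pike}.
Setting q_{Mesa} = q_{Pike} in the reaction function: q_{Mesa} = 45 − 0.25q_{Mesa}, so q_{Mesa} = 45 / 1.25 = 36.
P_{Mesa} = 230 − 2·36 − 36 = 122.
Profit = (122 − 50)·36 = 2592.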